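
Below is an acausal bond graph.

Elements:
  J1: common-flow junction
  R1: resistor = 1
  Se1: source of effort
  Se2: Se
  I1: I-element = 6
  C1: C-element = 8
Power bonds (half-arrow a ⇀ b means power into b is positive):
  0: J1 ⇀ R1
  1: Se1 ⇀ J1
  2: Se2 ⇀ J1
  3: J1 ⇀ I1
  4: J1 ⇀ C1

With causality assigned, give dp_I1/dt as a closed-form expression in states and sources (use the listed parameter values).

dp_I1/dt = E_Se1 + E_Se2 - p_I1/6 - q_C1/8

#1 |J1  (source Se1 imposes e)
#2 |J1  (source Se2 imposes e)
#3 |I1  (prefer integral on I1)
#0 |J1  (common-f at J1 fixed by 3)
#4 |J1  (1-jn J1 has f-setter on 3)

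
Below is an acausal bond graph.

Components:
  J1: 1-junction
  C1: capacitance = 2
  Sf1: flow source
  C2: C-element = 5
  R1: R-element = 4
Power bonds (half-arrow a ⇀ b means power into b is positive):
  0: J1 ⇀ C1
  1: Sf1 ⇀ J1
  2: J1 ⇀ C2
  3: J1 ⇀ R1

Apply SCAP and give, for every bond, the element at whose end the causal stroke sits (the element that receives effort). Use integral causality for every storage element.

bond 1 stroke at Sf1  (Sf1 (Sf) sets flow on bond)
bond 0 stroke at J1  (J1: bond 1 brought flow, rest push out)
bond 2 stroke at J1  (common-f at J1 fixed by 1)
bond 3 stroke at J1  (common-f at J1 fixed by 1)

b0 stroke→J1
b1 stroke→Sf1
b2 stroke→J1
b3 stroke→J1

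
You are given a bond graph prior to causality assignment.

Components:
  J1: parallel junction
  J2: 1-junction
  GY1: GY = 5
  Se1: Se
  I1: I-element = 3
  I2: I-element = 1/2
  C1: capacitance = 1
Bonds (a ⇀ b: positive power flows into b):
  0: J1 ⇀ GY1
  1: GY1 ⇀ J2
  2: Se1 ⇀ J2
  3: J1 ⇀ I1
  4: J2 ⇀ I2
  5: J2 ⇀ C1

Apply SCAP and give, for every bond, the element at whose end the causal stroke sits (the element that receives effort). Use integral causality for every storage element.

β2 |J2  (Se1 fixes effort; stroke away)
β3 |I1  (I1: I, integral causality)
β0 |J1  (closing 0-jn rule on J1)
β1 |J2  (GY1 both-in/both-out from 0)
β4 |I2  (I2: I, integral causality)
β5 |J2  (1-jn J2 has f-setter on 4)

#0 stroke→J1
#1 stroke→J2
#2 stroke→J2
#3 stroke→I1
#4 stroke→I2
#5 stroke→J2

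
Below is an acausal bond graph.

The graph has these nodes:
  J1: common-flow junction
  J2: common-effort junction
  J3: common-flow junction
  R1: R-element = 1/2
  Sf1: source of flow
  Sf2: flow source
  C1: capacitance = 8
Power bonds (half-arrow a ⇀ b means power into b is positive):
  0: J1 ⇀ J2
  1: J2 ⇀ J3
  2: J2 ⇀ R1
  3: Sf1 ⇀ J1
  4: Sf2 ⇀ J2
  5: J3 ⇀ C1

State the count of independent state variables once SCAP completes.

#3 |Sf1  (source Sf1 imposes f)
#4 |Sf2  (source Sf2 imposes f)
#0 |J1  (common-f at J1 fixed by 3)
#5 |J3  (prefer integral on C1)
#1 |J2  (only one flow-in slot at J3)
#2 |R1  (common-e at J2 fixed by 1)

1  (C1 all integral)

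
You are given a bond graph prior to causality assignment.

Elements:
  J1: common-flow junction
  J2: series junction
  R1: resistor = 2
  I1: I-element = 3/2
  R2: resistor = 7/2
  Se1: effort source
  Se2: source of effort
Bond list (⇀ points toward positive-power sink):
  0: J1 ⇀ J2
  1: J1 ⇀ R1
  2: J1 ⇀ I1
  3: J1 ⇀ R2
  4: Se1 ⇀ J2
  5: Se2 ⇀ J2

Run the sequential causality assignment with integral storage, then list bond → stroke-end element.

#4 stroke→J2  (Se1 fixes effort; stroke away)
#5 stroke→J2  (Se2 fixes effort; stroke away)
#0 stroke→J1  (J2: last free bond brings flow in)
#2 stroke→I1  (I1 integral (f out))
#1 stroke→J1  (1-jn J1 has f-setter on 2)
#3 stroke→J1  (1-jn J1 has f-setter on 2)

b0 |J1
b1 |J1
b2 |I1
b3 |J1
b4 |J2
b5 |J2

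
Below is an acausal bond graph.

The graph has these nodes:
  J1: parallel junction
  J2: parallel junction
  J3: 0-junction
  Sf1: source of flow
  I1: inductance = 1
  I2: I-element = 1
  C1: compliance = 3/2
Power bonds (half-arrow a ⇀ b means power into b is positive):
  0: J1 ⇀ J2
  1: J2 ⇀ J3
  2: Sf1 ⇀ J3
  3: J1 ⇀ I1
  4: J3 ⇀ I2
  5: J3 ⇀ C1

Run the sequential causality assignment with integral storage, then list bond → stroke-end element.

#2 |Sf1  (Sf1 fixes flow; stroke at Sf1)
#3 |I1  (I1: I, integral causality)
#0 |J1  (closing 0-jn rule on J1)
#1 |J2  (closing 0-jn rule on J2)
#4 |I2  (I2 outputs flow p/I2)
#5 |J3  (closing 0-jn rule on J3)

#0 |J1
#1 |J2
#2 |Sf1
#3 |I1
#4 |I2
#5 |J3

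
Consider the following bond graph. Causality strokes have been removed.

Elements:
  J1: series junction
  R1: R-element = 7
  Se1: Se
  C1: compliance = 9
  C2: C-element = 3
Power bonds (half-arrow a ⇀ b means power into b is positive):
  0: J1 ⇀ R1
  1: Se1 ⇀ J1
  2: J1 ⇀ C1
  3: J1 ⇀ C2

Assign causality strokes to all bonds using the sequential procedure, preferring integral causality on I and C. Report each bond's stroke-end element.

b1 →J1  (Se1: effort source, stroke at far end)
b2 →J1  (C1 integral (e out))
b3 →J1  (C2 integral (e out))
b0 →R1  (J1 needs exactly one f-in)

b0 stroke at R1
b1 stroke at J1
b2 stroke at J1
b3 stroke at J1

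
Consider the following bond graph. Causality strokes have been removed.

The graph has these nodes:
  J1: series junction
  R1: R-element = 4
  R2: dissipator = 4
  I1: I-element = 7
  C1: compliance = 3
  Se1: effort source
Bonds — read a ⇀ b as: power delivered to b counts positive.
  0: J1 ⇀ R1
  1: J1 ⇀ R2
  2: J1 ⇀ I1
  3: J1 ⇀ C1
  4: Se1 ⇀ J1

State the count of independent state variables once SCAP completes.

bond 4 stroke at J1  (source Se1 imposes e)
bond 2 stroke at I1  (I1 integral (f out))
bond 0 stroke at J1  (1-jn J1 has f-setter on 2)
bond 1 stroke at J1  (1-jn J1 has f-setter on 2)
bond 3 stroke at J1  (J1 flow already set via bond 2)

2  (C1, I1 all integral)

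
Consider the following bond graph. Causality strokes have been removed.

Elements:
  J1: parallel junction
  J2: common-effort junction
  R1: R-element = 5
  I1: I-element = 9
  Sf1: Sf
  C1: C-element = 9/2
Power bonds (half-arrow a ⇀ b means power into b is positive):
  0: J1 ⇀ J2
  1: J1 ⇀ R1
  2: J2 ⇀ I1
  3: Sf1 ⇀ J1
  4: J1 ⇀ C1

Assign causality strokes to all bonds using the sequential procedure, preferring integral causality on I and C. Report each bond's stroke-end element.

#3 →Sf1  (Sf1 fixes flow; stroke at Sf1)
#2 →I1  (prefer integral on I1)
#0 →J2  (J2: last free bond brings effort in)
#4 →J1  (C1: C, integral causality)
#1 →R1  (common-e at J1 fixed by 4)

b0 stroke at J2
b1 stroke at R1
b2 stroke at I1
b3 stroke at Sf1
b4 stroke at J1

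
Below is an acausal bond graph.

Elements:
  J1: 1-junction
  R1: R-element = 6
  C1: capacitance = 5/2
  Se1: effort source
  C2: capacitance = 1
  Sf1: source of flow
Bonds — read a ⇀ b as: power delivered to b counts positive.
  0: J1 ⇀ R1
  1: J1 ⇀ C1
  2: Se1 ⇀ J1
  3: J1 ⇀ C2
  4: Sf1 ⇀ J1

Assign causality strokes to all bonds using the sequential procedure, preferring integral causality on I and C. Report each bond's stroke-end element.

#2 →J1  (Se1 (Se) sets effort on bond)
#4 →Sf1  (Sf1: flow source, stroke at near end)
#0 →J1  (common-f at J1 fixed by 4)
#1 →J1  (common-f at J1 fixed by 4)
#3 →J1  (1-jn J1 has f-setter on 4)

bond 0 stroke at J1
bond 1 stroke at J1
bond 2 stroke at J1
bond 3 stroke at J1
bond 4 stroke at Sf1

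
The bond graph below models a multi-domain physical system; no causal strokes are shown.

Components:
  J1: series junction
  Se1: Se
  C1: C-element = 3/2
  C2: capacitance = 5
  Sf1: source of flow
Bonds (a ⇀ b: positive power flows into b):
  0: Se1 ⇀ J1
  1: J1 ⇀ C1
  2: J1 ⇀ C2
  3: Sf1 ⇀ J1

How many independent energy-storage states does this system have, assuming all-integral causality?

β0 stroke at J1  (Se1: effort source, stroke at far end)
β3 stroke at Sf1  (Sf1 (Sf) sets flow on bond)
β1 stroke at J1  (J1 flow already set via bond 3)
β2 stroke at J1  (common-f at J1 fixed by 3)

2  (C1, C2 all integral)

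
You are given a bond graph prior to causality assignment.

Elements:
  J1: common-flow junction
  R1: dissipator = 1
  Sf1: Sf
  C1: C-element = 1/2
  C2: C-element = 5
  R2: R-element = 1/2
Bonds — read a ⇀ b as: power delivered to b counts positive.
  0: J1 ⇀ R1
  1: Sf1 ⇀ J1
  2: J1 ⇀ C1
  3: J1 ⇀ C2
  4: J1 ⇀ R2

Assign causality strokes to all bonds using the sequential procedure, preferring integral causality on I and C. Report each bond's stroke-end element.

β0 stroke→J1
β1 stroke→Sf1
β2 stroke→J1
β3 stroke→J1
β4 stroke→J1

bond 1 →Sf1  (Sf1: flow source, stroke at near end)
bond 0 →J1  (common-f at J1 fixed by 1)
bond 2 →J1  (J1 flow already set via bond 1)
bond 3 →J1  (common-f at J1 fixed by 1)
bond 4 →J1  (J1: bond 1 brought flow, rest push out)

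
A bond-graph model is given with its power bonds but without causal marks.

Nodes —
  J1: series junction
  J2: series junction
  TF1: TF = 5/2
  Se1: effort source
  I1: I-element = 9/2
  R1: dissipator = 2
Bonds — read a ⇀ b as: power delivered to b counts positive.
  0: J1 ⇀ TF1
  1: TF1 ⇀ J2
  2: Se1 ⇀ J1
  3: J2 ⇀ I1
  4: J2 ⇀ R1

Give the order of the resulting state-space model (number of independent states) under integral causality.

#2 →J1  (Se1 (Se) sets effort on bond)
#0 →TF1  (closing 1-jn rule on J1)
#1 →J2  (TF TF1: opposite of bond 0)
#3 →I1  (I1: I, integral causality)
#4 →J2  (J2: bond 3 brought flow, rest push out)

1  (I1 all integral)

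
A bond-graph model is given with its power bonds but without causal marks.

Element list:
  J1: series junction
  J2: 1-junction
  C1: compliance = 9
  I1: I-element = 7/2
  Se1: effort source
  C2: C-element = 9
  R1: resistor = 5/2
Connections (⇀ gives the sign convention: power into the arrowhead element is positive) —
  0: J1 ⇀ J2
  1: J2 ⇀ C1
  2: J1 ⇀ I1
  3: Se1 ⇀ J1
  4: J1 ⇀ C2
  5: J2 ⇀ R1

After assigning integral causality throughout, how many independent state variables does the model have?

3  (C1, C2, I1 all integral)

bond 3 stroke→J1  (Se1 fixes effort; stroke away)
bond 1 stroke→J2  (C1: C, integral causality)
bond 2 stroke→I1  (I1 outputs flow p/I1)
bond 0 stroke→J1  (J1 flow already set via bond 2)
bond 4 stroke→J1  (common-f at J1 fixed by 2)
bond 5 stroke→J2  (1-jn J2 has f-setter on 0)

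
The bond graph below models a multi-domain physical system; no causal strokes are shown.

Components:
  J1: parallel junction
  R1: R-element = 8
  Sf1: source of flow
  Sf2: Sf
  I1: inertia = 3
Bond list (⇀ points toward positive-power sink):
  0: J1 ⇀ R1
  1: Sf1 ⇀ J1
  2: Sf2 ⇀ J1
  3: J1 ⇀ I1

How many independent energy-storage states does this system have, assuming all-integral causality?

β1 |Sf1  (Sf1 (Sf) sets flow on bond)
β2 |Sf2  (Sf2: flow source, stroke at near end)
β3 |I1  (I1: I, integral causality)
β0 |J1  (only one effort-in slot at J1)

1  (I1 all integral)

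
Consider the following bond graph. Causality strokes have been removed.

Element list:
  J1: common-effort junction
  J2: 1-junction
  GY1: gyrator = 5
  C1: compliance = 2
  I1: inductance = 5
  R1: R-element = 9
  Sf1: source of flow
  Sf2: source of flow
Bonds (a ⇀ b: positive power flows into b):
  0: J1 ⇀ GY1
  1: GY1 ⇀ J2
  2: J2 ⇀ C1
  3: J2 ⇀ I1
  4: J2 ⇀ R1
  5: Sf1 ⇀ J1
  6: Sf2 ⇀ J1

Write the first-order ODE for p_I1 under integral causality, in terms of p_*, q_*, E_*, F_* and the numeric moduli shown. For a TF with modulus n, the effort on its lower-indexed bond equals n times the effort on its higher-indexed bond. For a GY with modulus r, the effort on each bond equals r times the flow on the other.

bond 5 stroke→Sf1  (Sf1 fixes flow; stroke at Sf1)
bond 6 stroke→Sf2  (Sf2 fixes flow; stroke at Sf2)
bond 0 stroke→J1  (closing 0-jn rule on J1)
bond 1 stroke→J2  (through GY1, causality inverts; strokes same side of GY1)
bond 2 stroke→J2  (prefer integral on C1)
bond 3 stroke→I1  (I1 integral (f out))
bond 4 stroke→J2  (common-f at J2 fixed by 3)

dp_I1/dt = 5*F_Sf1 + 5*F_Sf2 - 9*p_I1/5 - q_C1/2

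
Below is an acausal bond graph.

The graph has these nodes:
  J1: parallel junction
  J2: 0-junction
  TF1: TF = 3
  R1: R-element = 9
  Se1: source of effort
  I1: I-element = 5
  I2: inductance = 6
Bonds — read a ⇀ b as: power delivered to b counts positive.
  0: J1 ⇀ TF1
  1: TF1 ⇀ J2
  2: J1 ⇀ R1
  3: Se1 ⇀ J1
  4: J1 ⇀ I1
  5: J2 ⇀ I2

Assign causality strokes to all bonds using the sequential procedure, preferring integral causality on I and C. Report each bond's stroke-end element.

#0 stroke at TF1
#1 stroke at J2
#2 stroke at R1
#3 stroke at J1
#4 stroke at I1
#5 stroke at I2

β3 stroke→J1  (Se1: effort source, stroke at far end)
β0 stroke→TF1  (J1 effort already set via bond 3)
β2 stroke→R1  (J1: bond 3 brought effort, rest push out)
β4 stroke→I1  (common-e at J1 fixed by 3)
β1 stroke→J2  (through TF1, causality passes straight; one stroke at TF1)
β5 stroke→I2  (0-jn J2 has e-setter on 1)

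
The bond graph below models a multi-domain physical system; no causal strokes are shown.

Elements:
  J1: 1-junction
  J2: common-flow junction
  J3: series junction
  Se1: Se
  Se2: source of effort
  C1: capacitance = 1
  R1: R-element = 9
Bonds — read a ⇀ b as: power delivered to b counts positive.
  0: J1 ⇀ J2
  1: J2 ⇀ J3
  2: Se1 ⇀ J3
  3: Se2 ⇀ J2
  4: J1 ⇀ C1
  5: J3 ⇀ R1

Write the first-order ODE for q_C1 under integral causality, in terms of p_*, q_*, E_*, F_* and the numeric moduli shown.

dq_C1/dt = E_Se1/9 + E_Se2/9 - q_C1/9

b2 stroke at J3  (Se1 fixes effort; stroke away)
b3 stroke at J2  (Se2 (Se) sets effort on bond)
b4 stroke at J1  (C1 integral (e out))
b0 stroke at J2  (closing 1-jn rule on J1)
b1 stroke at J3  (only one flow-in slot at J2)
b5 stroke at R1  (J3 needs exactly one f-in)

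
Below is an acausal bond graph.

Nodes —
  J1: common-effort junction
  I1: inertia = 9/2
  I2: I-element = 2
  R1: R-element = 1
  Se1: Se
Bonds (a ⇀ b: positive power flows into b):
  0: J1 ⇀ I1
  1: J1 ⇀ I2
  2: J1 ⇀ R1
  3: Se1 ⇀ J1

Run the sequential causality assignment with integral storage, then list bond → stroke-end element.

#0 stroke at I1
#1 stroke at I2
#2 stroke at R1
#3 stroke at J1

bond 3 |J1  (source Se1 imposes e)
bond 0 |I1  (common-e at J1 fixed by 3)
bond 1 |I2  (common-e at J1 fixed by 3)
bond 2 |R1  (common-e at J1 fixed by 3)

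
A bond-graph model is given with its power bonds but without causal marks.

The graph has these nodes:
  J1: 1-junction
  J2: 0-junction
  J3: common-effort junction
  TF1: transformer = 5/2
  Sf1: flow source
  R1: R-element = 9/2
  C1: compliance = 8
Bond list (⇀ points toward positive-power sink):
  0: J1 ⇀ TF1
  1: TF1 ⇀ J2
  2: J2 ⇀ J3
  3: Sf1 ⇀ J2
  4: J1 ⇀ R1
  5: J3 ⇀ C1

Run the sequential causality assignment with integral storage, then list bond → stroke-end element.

β3 →Sf1  (Sf1 (Sf) sets flow on bond)
β5 →J3  (C1: C, integral causality)
β2 →J2  (common-e at J3 fixed by 5)
β1 →TF1  (common-e at J2 fixed by 2)
β0 →J1  (TF1: transformer flips bond 1)
β4 →R1  (closing 1-jn rule on J1)

b0 |J1
b1 |TF1
b2 |J2
b3 |Sf1
b4 |R1
b5 |J3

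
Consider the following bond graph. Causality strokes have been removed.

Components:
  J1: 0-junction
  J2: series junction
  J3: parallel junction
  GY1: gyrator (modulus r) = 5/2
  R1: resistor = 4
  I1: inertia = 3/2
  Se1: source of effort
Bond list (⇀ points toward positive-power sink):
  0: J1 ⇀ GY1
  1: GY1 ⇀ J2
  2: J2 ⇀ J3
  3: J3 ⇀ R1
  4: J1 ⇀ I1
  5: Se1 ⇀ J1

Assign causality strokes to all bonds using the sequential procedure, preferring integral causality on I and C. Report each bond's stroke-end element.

#0 →GY1
#1 →GY1
#2 →J2
#3 →J3
#4 →I1
#5 →J1

β5 |J1  (Se1 fixes effort; stroke away)
β0 |GY1  (common-e at J1 fixed by 5)
β4 |I1  (J1: bond 5 brought effort, rest push out)
β1 |GY1  (GY1 both-in/both-out from 0)
β2 |J2  (J2 flow already set via bond 1)
β3 |J3  (J3: last free bond brings effort in)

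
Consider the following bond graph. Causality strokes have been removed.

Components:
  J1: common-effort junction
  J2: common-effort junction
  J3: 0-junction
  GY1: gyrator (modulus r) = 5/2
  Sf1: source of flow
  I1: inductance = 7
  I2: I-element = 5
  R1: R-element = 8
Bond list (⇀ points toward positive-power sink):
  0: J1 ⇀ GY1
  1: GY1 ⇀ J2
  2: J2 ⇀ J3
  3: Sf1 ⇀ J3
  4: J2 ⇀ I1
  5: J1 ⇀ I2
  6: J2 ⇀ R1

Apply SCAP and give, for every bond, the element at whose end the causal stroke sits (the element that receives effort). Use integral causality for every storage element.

β0 |J1
β1 |J2
β2 |J3
β3 |Sf1
β4 |I1
β5 |I2
β6 |R1

#3 stroke→Sf1  (source Sf1 imposes f)
#2 stroke→J3  (J3: last free bond brings effort in)
#4 stroke→I1  (I1 integral (f out))
#5 stroke→I2  (I2 integral (f out))
#0 stroke→J1  (J1: last free bond brings effort in)
#1 stroke→J2  (through GY1, causality inverts; strokes same side of GY1)
#6 stroke→R1  (common-e at J2 fixed by 1)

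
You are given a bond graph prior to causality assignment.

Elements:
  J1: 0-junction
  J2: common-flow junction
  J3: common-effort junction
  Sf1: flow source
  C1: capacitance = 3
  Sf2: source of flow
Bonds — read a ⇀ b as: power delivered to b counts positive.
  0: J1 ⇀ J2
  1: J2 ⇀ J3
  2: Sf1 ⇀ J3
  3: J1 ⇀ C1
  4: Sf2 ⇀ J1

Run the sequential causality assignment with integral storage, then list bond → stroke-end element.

β0 stroke at J2
β1 stroke at J3
β2 stroke at Sf1
β3 stroke at J1
β4 stroke at Sf2

bond 2 stroke→Sf1  (source Sf1 imposes f)
bond 4 stroke→Sf2  (Sf2: flow source, stroke at near end)
bond 1 stroke→J3  (J3 needs exactly one e-in)
bond 0 stroke→J2  (J2 flow already set via bond 1)
bond 3 stroke→J1  (J1 needs exactly one e-in)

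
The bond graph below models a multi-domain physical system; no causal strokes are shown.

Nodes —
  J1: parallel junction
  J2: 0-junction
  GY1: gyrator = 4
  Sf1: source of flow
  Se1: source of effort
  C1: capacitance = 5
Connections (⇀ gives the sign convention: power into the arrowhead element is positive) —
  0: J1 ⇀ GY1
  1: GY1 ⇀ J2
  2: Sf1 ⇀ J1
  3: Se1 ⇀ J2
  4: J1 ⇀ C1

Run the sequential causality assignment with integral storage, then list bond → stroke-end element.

#0 →GY1
#1 →GY1
#2 →Sf1
#3 →J2
#4 →J1

#2 |Sf1  (source Sf1 imposes f)
#3 |J2  (Se1 fixes effort; stroke away)
#1 |GY1  (common-e at J2 fixed by 3)
#0 |GY1  (through GY1, causality inverts; strokes same side of GY1)
#4 |J1  (J1 needs exactly one e-in)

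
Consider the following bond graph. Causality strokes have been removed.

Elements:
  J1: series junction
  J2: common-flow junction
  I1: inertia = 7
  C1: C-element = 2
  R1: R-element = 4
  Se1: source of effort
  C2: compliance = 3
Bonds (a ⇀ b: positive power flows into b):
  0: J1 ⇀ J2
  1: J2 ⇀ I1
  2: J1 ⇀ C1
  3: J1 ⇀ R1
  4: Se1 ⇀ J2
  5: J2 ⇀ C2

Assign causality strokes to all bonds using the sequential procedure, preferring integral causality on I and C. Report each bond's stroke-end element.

β4 →J2  (source Se1 imposes e)
β1 →I1  (I1 integral (f out))
β0 →J2  (1-jn J2 has f-setter on 1)
β5 →J2  (common-f at J2 fixed by 1)
β2 →J1  (common-f at J1 fixed by 0)
β3 →J1  (J1: bond 0 brought flow, rest push out)

#0 |J2
#1 |I1
#2 |J1
#3 |J1
#4 |J2
#5 |J2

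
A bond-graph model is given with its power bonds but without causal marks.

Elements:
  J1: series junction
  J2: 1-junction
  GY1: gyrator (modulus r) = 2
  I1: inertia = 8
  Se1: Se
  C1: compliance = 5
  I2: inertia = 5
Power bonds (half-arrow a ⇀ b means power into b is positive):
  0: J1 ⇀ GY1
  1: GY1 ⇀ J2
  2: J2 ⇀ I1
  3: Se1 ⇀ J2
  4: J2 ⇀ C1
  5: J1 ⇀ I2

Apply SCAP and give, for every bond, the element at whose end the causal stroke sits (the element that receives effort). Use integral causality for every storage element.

#3 →J2  (Se1 (Se) sets effort on bond)
#2 →I1  (I1 integral (f out))
#1 →J2  (common-f at J2 fixed by 2)
#4 →J2  (common-f at J2 fixed by 2)
#0 →J1  (GY GY1: same side as bond 1)
#5 →I2  (J1 needs exactly one f-in)

bond 0 →J1
bond 1 →J2
bond 2 →I1
bond 3 →J2
bond 4 →J2
bond 5 →I2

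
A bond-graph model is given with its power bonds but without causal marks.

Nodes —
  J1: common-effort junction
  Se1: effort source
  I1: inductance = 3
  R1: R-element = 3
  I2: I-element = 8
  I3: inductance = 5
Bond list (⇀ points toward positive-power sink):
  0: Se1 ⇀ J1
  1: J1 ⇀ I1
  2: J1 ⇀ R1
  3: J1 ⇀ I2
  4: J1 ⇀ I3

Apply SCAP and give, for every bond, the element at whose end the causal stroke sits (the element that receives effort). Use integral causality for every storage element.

b0 stroke→J1  (Se1 fixes effort; stroke away)
b1 stroke→I1  (common-e at J1 fixed by 0)
b2 stroke→R1  (common-e at J1 fixed by 0)
b3 stroke→I2  (J1 effort already set via bond 0)
b4 stroke→I3  (J1 effort already set via bond 0)

β0 stroke at J1
β1 stroke at I1
β2 stroke at R1
β3 stroke at I2
β4 stroke at I3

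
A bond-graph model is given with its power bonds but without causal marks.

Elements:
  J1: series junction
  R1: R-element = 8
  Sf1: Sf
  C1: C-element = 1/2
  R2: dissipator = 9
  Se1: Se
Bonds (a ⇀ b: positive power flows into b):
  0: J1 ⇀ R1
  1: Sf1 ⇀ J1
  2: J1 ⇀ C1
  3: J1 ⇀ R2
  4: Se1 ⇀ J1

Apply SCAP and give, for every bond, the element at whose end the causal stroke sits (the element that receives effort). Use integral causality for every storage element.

bond 0 stroke→J1
bond 1 stroke→Sf1
bond 2 stroke→J1
bond 3 stroke→J1
bond 4 stroke→J1

b1 stroke→Sf1  (Sf1 (Sf) sets flow on bond)
b4 stroke→J1  (Se1 fixes effort; stroke away)
b0 stroke→J1  (1-jn J1 has f-setter on 1)
b2 stroke→J1  (common-f at J1 fixed by 1)
b3 stroke→J1  (J1 flow already set via bond 1)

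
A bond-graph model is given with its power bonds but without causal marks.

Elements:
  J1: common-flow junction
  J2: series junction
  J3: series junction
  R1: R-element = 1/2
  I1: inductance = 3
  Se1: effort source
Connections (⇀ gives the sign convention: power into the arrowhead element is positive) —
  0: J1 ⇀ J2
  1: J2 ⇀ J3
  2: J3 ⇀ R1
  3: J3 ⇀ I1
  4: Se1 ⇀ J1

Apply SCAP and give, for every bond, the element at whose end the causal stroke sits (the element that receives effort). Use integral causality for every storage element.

b4 stroke→J1  (Se1 (Se) sets effort on bond)
b0 stroke→J2  (closing 1-jn rule on J1)
b1 stroke→J3  (J2 needs exactly one f-in)
b3 stroke→I1  (I1 integral (f out))
b2 stroke→J3  (1-jn J3 has f-setter on 3)

b0 →J2
b1 →J3
b2 →J3
b3 →I1
b4 →J1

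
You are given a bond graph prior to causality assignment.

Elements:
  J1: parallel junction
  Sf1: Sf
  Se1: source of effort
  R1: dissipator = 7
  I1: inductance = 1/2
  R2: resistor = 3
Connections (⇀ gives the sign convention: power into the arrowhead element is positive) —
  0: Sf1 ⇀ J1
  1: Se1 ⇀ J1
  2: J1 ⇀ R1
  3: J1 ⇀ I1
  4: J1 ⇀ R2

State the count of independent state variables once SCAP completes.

1  (I1 all integral)

#0 →Sf1  (Sf1 (Sf) sets flow on bond)
#1 →J1  (source Se1 imposes e)
#2 →R1  (J1 effort already set via bond 1)
#3 →I1  (common-e at J1 fixed by 1)
#4 →R2  (0-jn J1 has e-setter on 1)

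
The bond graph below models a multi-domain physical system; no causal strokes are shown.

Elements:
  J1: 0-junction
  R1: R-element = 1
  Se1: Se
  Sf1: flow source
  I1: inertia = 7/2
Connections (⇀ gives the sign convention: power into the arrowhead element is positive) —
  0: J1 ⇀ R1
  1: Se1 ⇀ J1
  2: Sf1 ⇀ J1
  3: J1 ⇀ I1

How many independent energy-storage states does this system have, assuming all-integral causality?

1  (I1 all integral)

bond 1 |J1  (source Se1 imposes e)
bond 2 |Sf1  (Sf1 fixes flow; stroke at Sf1)
bond 0 |R1  (0-jn J1 has e-setter on 1)
bond 3 |I1  (common-e at J1 fixed by 1)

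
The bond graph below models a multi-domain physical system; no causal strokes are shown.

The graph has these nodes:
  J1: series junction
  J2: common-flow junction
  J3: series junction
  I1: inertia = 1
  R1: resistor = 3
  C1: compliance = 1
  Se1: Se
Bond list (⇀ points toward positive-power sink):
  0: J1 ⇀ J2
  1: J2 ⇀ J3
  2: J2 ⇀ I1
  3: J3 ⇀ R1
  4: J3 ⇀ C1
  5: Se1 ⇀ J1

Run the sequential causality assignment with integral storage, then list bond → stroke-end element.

b5 →J1  (Se1: effort source, stroke at far end)
b0 →J2  (J1 needs exactly one f-in)
b2 →I1  (I1: I, integral causality)
b1 →J2  (1-jn J2 has f-setter on 2)
b3 →J3  (J3: bond 1 brought flow, rest push out)
b4 →J3  (1-jn J3 has f-setter on 1)

β0 stroke at J2
β1 stroke at J2
β2 stroke at I1
β3 stroke at J3
β4 stroke at J3
β5 stroke at J1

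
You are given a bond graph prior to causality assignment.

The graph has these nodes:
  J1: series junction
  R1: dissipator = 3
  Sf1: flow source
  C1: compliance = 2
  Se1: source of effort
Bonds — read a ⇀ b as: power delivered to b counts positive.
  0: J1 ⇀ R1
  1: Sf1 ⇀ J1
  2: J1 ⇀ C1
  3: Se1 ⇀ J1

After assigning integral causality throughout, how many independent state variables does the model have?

1  (C1 all integral)

β1 stroke→Sf1  (Sf1: flow source, stroke at near end)
β3 stroke→J1  (Se1 (Se) sets effort on bond)
β0 stroke→J1  (common-f at J1 fixed by 1)
β2 stroke→J1  (J1: bond 1 brought flow, rest push out)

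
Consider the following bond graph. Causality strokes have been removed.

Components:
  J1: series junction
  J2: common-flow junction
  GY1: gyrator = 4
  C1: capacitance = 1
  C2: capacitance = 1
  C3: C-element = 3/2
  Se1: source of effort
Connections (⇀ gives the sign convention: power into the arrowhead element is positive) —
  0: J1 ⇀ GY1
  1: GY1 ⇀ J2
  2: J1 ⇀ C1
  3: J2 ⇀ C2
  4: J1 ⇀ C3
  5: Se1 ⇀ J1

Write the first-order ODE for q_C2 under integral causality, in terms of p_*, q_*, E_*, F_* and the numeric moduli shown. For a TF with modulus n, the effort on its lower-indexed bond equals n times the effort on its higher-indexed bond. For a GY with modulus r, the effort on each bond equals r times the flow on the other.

dq_C2/dt = E_Se1/4 - q_C1/4 - q_C3/6

β5 →J1  (Se1 fixes effort; stroke away)
β2 →J1  (C1 integral (e out))
β3 →J2  (C2 integral (e out))
β1 →GY1  (J2: last free bond brings flow in)
β0 →GY1  (GY1 both-in/both-out from 1)
β4 →J1  (J1: bond 0 brought flow, rest push out)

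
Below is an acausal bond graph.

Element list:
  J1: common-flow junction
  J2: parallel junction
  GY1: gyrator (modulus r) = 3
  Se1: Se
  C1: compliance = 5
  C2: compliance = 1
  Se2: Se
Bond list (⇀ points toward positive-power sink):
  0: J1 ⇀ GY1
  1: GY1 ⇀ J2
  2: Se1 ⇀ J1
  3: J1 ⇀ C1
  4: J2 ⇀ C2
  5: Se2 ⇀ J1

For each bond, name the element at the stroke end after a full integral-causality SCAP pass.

b0 |GY1
b1 |GY1
b2 |J1
b3 |J1
b4 |J2
b5 |J1

bond 2 stroke→J1  (Se1 fixes effort; stroke away)
bond 5 stroke→J1  (source Se2 imposes e)
bond 3 stroke→J1  (C1 integral (e out))
bond 0 stroke→GY1  (J1: last free bond brings flow in)
bond 1 stroke→GY1  (GY1: gyrator matches bond 0)
bond 4 stroke→J2  (J2: last free bond brings effort in)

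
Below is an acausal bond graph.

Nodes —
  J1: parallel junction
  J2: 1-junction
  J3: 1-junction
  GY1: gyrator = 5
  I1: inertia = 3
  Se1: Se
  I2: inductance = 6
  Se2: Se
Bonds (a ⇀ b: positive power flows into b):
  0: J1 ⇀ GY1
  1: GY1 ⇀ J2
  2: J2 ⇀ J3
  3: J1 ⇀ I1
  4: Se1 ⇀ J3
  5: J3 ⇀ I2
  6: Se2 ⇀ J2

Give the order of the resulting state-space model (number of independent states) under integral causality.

2  (I1, I2 all integral)

#4 →J3  (source Se1 imposes e)
#6 →J2  (Se2 fixes effort; stroke away)
#3 →I1  (I1 integral (f out))
#0 →J1  (J1: last free bond brings effort in)
#1 →J2  (GY GY1: same side as bond 0)
#2 →J3  (closing 1-jn rule on J2)
#5 →I2  (only one flow-in slot at J3)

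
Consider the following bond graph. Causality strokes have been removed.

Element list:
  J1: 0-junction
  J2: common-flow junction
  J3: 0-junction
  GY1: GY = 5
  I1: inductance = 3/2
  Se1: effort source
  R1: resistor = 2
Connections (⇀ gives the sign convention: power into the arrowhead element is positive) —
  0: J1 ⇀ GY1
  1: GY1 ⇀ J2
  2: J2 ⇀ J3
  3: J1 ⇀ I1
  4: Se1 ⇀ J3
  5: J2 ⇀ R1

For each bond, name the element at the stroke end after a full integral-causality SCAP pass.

β0 |J1
β1 |J2
β2 |J2
β3 |I1
β4 |J3
β5 |R1

β4 |J3  (Se1 fixes effort; stroke away)
β2 |J2  (0-jn J3 has e-setter on 4)
β3 |I1  (I1 outputs flow p/I1)
β0 |J1  (closing 0-jn rule on J1)
β1 |J2  (GY1 both-in/both-out from 0)
β5 |R1  (only one flow-in slot at J2)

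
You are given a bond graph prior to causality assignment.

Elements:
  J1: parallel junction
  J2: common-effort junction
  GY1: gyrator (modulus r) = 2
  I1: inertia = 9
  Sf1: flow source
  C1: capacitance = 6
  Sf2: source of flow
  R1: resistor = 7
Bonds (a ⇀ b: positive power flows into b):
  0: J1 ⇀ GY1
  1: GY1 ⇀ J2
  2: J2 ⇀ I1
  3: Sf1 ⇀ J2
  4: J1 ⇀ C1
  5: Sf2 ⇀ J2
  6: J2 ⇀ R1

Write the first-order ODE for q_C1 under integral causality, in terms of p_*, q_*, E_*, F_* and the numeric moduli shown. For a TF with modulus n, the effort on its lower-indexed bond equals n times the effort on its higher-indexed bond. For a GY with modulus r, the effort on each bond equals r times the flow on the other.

dq_C1/dt = -7*F_Sf1/2 - 7*F_Sf2/2 + 7*p_I1/18 - 7*q_C1/24

b3 |Sf1  (source Sf1 imposes f)
b5 |Sf2  (source Sf2 imposes f)
b2 |I1  (I1 outputs flow p/I1)
b4 |J1  (C1: C, integral causality)
b0 |GY1  (J1 effort already set via bond 4)
b1 |GY1  (through GY1, causality inverts; strokes same side of GY1)
b6 |J2  (J2 needs exactly one e-in)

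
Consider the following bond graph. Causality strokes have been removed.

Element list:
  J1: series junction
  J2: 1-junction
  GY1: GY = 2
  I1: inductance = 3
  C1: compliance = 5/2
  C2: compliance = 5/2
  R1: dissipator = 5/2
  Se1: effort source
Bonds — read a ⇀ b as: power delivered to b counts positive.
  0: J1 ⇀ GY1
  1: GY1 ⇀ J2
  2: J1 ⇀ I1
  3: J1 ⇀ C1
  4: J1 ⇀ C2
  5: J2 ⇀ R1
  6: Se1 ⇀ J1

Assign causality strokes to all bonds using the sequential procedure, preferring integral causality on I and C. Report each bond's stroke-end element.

bond 6 stroke→J1  (Se1: effort source, stroke at far end)
bond 2 stroke→I1  (prefer integral on I1)
bond 0 stroke→J1  (J1: bond 2 brought flow, rest push out)
bond 3 stroke→J1  (J1 flow already set via bond 2)
bond 4 stroke→J1  (1-jn J1 has f-setter on 2)
bond 1 stroke→J2  (GY GY1: same side as bond 0)
bond 5 stroke→R1  (J2 needs exactly one f-in)

bond 0 stroke→J1
bond 1 stroke→J2
bond 2 stroke→I1
bond 3 stroke→J1
bond 4 stroke→J1
bond 5 stroke→R1
bond 6 stroke→J1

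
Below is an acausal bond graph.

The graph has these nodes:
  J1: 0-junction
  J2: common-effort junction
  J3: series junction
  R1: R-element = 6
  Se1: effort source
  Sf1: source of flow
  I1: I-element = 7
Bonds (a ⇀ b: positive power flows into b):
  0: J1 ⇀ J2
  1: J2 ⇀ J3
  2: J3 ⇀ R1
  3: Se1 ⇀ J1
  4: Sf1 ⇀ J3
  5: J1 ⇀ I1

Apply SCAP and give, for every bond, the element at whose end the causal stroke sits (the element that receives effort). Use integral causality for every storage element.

b3 |J1  (Se1 fixes effort; stroke away)
b4 |Sf1  (Sf1 (Sf) sets flow on bond)
b0 |J2  (0-jn J1 has e-setter on 3)
b5 |I1  (J1 effort already set via bond 3)
b1 |J3  (J2: bond 0 brought effort, rest push out)
b2 |J3  (common-f at J3 fixed by 4)

β0 |J2
β1 |J3
β2 |J3
β3 |J1
β4 |Sf1
β5 |I1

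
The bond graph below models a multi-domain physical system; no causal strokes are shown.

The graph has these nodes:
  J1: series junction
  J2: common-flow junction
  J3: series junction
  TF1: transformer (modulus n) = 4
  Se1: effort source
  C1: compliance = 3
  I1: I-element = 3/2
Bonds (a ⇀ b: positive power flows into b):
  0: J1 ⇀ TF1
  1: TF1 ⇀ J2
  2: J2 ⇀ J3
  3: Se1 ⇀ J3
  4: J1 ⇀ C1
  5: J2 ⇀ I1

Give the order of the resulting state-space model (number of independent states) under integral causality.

2  (C1, I1 all integral)

#3 |J3  (Se1: effort source, stroke at far end)
#2 |J2  (closing 1-jn rule on J3)
#4 |J1  (prefer integral on C1)
#0 |TF1  (J1: last free bond brings flow in)
#1 |J2  (through TF1, causality passes straight; one stroke at TF1)
#5 |I1  (only one flow-in slot at J2)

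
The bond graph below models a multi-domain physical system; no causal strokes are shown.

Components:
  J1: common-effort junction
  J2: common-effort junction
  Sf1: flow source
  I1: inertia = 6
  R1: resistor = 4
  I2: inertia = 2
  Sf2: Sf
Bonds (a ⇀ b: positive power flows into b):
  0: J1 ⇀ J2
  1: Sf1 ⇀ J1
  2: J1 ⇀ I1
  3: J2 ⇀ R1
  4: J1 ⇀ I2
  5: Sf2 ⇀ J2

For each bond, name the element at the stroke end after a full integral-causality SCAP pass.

bond 1 →Sf1  (Sf1 (Sf) sets flow on bond)
bond 5 →Sf2  (Sf2: flow source, stroke at near end)
bond 2 →I1  (I1: I, integral causality)
bond 4 →I2  (I2: I, integral causality)
bond 0 →J1  (closing 0-jn rule on J1)
bond 3 →J2  (J2: last free bond brings effort in)

β0 |J1
β1 |Sf1
β2 |I1
β3 |J2
β4 |I2
β5 |Sf2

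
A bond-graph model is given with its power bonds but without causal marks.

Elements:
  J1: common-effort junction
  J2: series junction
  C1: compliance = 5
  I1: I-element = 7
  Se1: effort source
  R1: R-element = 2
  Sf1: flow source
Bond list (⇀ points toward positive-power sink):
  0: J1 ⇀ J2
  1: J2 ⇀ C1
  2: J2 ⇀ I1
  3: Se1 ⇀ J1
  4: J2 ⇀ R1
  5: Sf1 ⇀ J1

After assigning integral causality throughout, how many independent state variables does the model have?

2  (C1, I1 all integral)

β3 →J1  (Se1: effort source, stroke at far end)
β5 →Sf1  (Sf1 fixes flow; stroke at Sf1)
β0 →J2  (0-jn J1 has e-setter on 3)
β1 →J2  (prefer integral on C1)
β2 →I1  (I1 integral (f out))
β4 →J2  (J2 flow already set via bond 2)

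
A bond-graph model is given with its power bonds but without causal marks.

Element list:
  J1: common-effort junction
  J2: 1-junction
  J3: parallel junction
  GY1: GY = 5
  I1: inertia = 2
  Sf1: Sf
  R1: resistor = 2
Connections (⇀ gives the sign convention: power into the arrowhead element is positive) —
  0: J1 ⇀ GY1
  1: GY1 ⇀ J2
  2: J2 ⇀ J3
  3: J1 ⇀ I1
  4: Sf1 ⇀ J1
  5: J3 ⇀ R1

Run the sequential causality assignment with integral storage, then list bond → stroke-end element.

β4 →Sf1  (Sf1 (Sf) sets flow on bond)
β3 →I1  (prefer integral on I1)
β0 →J1  (closing 0-jn rule on J1)
β1 →J2  (GY1 both-in/both-out from 0)
β2 →J3  (closing 1-jn rule on J2)
β5 →R1  (common-e at J3 fixed by 2)

b0 stroke→J1
b1 stroke→J2
b2 stroke→J3
b3 stroke→I1
b4 stroke→Sf1
b5 stroke→R1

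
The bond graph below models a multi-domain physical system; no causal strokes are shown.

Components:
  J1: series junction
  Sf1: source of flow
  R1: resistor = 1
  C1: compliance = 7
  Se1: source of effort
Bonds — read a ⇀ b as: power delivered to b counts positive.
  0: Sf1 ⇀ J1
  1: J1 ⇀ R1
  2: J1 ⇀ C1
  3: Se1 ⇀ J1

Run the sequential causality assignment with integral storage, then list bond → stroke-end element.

b0 →Sf1
b1 →J1
b2 →J1
b3 →J1

#0 stroke at Sf1  (Sf1 (Sf) sets flow on bond)
#3 stroke at J1  (Se1: effort source, stroke at far end)
#1 stroke at J1  (common-f at J1 fixed by 0)
#2 stroke at J1  (common-f at J1 fixed by 0)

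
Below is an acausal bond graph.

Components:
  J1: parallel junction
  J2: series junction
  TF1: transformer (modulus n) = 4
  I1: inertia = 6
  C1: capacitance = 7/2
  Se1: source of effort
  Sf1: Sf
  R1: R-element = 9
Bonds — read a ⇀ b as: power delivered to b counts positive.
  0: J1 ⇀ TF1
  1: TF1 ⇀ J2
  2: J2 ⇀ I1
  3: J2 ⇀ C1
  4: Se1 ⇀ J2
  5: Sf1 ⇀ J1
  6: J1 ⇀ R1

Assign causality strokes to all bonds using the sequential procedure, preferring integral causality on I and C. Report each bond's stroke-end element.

b4 |J2  (Se1 (Se) sets effort on bond)
b5 |Sf1  (Sf1: flow source, stroke at near end)
b2 |I1  (I1 integral (f out))
b1 |J2  (1-jn J2 has f-setter on 2)
b3 |J2  (common-f at J2 fixed by 2)
b0 |TF1  (TF1: transformer flips bond 1)
b6 |J1  (J1 needs exactly one e-in)

β0 |TF1
β1 |J2
β2 |I1
β3 |J2
β4 |J2
β5 |Sf1
β6 |J1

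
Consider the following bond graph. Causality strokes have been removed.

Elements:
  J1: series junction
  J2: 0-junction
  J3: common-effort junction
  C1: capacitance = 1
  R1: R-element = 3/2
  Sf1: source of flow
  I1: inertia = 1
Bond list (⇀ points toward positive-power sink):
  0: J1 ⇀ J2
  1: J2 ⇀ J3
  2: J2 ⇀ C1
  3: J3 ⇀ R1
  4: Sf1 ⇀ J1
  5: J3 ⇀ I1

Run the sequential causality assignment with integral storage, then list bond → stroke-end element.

β0 stroke→J1
β1 stroke→J3
β2 stroke→J2
β3 stroke→R1
β4 stroke→Sf1
β5 stroke→I1

β4 →Sf1  (Sf1 fixes flow; stroke at Sf1)
β0 →J1  (J1: bond 4 brought flow, rest push out)
β2 →J2  (C1: C, integral causality)
β1 →J3  (common-e at J2 fixed by 2)
β3 →R1  (J3: bond 1 brought effort, rest push out)
β5 →I1  (J3: bond 1 brought effort, rest push out)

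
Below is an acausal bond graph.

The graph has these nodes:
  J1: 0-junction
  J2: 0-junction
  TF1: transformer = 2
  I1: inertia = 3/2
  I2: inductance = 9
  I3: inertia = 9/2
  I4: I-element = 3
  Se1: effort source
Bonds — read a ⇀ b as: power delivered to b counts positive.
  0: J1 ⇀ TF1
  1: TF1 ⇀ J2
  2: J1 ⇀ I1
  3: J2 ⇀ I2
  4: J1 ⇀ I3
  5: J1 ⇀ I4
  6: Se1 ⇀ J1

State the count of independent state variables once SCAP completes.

β6 |J1  (Se1: effort source, stroke at far end)
β0 |TF1  (J1: bond 6 brought effort, rest push out)
β2 |I1  (common-e at J1 fixed by 6)
β4 |I3  (0-jn J1 has e-setter on 6)
β5 |I4  (common-e at J1 fixed by 6)
β1 |J2  (TF1: transformer flips bond 0)
β3 |I2  (J2: bond 1 brought effort, rest push out)

4  (I1, I2, I3, I4 all integral)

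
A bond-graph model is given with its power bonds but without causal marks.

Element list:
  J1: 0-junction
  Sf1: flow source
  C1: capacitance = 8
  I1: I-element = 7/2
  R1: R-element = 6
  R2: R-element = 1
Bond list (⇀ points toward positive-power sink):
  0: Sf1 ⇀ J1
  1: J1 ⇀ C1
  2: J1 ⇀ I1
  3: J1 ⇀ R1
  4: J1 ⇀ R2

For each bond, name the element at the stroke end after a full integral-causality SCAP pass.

b0 stroke at Sf1
b1 stroke at J1
b2 stroke at I1
b3 stroke at R1
b4 stroke at R2

β0 |Sf1  (source Sf1 imposes f)
β1 |J1  (prefer integral on C1)
β2 |I1  (J1 effort already set via bond 1)
β3 |R1  (0-jn J1 has e-setter on 1)
β4 |R2  (J1 effort already set via bond 1)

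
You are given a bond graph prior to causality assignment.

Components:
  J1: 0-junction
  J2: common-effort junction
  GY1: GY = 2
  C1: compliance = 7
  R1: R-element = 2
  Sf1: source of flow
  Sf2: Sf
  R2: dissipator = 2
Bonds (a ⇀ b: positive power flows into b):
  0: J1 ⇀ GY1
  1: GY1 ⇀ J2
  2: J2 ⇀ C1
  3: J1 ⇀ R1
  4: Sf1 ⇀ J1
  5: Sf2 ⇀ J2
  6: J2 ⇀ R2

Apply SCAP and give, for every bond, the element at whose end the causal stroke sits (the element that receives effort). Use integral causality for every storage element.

#4 stroke at Sf1  (Sf1 (Sf) sets flow on bond)
#5 stroke at Sf2  (Sf2: flow source, stroke at near end)
#2 stroke at J2  (C1: C, integral causality)
#1 stroke at GY1  (J2 effort already set via bond 2)
#6 stroke at R2  (J2 effort already set via bond 2)
#0 stroke at GY1  (through GY1, causality inverts; strokes same side of GY1)
#3 stroke at J1  (J1 needs exactly one e-in)

bond 0 stroke→GY1
bond 1 stroke→GY1
bond 2 stroke→J2
bond 3 stroke→J1
bond 4 stroke→Sf1
bond 5 stroke→Sf2
bond 6 stroke→R2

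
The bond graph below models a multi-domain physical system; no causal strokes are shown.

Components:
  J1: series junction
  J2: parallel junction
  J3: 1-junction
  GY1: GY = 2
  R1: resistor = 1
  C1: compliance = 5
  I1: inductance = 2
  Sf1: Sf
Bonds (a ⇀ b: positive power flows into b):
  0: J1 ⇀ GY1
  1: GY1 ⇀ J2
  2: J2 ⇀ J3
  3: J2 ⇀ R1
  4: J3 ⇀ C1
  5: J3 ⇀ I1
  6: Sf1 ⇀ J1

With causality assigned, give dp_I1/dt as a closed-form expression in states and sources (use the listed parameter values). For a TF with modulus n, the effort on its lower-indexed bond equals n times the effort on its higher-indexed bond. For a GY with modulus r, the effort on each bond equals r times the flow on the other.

b6 →Sf1  (Sf1 (Sf) sets flow on bond)
b0 →J1  (common-f at J1 fixed by 6)
b1 →J2  (GY GY1: same side as bond 0)
b2 →J3  (J2 effort already set via bond 1)
b3 →R1  (common-e at J2 fixed by 1)
b4 →J3  (C1 outputs effort q/C1)
b5 →I1  (J3: last free bond brings flow in)

dp_I1/dt = 2*F_Sf1 - q_C1/5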